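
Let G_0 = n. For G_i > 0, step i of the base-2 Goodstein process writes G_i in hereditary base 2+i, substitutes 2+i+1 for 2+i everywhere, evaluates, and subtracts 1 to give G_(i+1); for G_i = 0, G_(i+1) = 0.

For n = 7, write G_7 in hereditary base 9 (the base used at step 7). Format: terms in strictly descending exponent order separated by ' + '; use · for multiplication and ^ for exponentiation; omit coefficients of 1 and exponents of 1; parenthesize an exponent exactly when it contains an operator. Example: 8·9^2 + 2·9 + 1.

7·9^7 + 7·9^6 + 7·9^5 + 7·9^4 + 7·9^3 + 7·9^2 + 7·9 + 6

7 —HB2→ 2^2 + 2 + 1 —bump→ 3^3 + 3 + 1 = 31 —(−1)→ 30
30 —HB3→ 3^3 + 3 —bump→ 4^4 + 4 = 260 —(−1)→ 259
259 —HB4→ 4^4 + 3 —bump→ 5^5 + 3 = 3128 —(−1)→ 3127
3127 —HB5→ 5^5 + 2 —bump→ 6^6 + 2 = 46658 —(−1)→ 46657
46657 —HB6→ 6^6 + 1 —bump→ 7^7 + 1 = 823544 —(−1)→ 823543
823543 —HB7→ 7^7 —bump→ 8^8 = 16777216 —(−1)→ 16777215
16777215 —HB8→ 7·8^7 + 7·8^6 + 7·8^5 + 7·8^4 + 7·8^3 + 7·8^2 + 7·8 + 7 —bump→ 7·9^7 + 7·9^6 + 7·9^5 + 7·9^4 + 7·9^3 + 7·9^2 + 7·9 + 7 = 37665880 —(−1)→ 37665879
37665879 —HB9→ 7·9^7 + 7·9^6 + 7·9^5 + 7·9^4 + 7·9^3 + 7·9^2 + 7·9 + 6 —bump→ 7·10^7 + 7·10^6 + 7·10^5 + 7·10^4 + 7·10^3 + 7·10^2 + 7·10 + 6 = 77777776 —(−1)→ 77777775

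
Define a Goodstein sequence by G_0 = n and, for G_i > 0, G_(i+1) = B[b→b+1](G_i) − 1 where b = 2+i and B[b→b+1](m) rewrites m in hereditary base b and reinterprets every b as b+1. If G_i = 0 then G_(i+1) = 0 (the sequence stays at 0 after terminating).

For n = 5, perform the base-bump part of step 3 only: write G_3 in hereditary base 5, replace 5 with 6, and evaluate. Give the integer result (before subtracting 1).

5 —HB2→ 2^2 + 1 —bump→ 3^3 + 1 = 28 —(−1)→ 27
27 —HB3→ 3^3 —bump→ 4^4 = 256 —(−1)→ 255
255 —HB4→ 3·4^3 + 3·4^2 + 3·4 + 3 —bump→ 3·5^3 + 3·5^2 + 3·5 + 3 = 468 —(−1)→ 467

776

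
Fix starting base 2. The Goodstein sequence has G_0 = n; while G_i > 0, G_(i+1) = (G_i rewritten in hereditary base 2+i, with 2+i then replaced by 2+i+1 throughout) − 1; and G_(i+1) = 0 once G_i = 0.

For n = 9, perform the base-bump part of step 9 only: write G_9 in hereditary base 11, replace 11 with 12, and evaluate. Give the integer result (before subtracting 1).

(0) 9|_2 = 2^(2 + 1) + 1 ↦ 3^(3 + 1) + 1|_3 = 82 ⇒ 81
(1) 81|_3 = 3^(3 + 1) ↦ 4^(4 + 1)|_4 = 1024 ⇒ 1023
(2) 1023|_4 = 3·4^4 + 3·4^3 + 3·4^2 + 3·4 + 3 ↦ 3·5^5 + 3·5^3 + 3·5^2 + 3·5 + 3|_5 = 9843 ⇒ 9842
(3) 9842|_5 = 3·5^5 + 3·5^3 + 3·5^2 + 3·5 + 2 ↦ 3·6^6 + 3·6^3 + 3·6^2 + 3·6 + 2|_6 = 140744 ⇒ 140743
(4) 140743|_6 = 3·6^6 + 3·6^3 + 3·6^2 + 3·6 + 1 ↦ 3·7^7 + 3·7^3 + 3·7^2 + 3·7 + 1|_7 = 2471827 ⇒ 2471826
(5) 2471826|_7 = 3·7^7 + 3·7^3 + 3·7^2 + 3·7 ↦ 3·8^8 + 3·8^3 + 3·8^2 + 3·8|_8 = 50333400 ⇒ 50333399
(6) 50333399|_8 = 3·8^8 + 3·8^3 + 3·8^2 + 2·8 + 7 ↦ 3·9^9 + 3·9^3 + 3·9^2 + 2·9 + 7|_9 = 1162263922 ⇒ 1162263921
(7) 1162263921|_9 = 3·9^9 + 3·9^3 + 3·9^2 + 2·9 + 6 ↦ 3·10^10 + 3·10^3 + 3·10^2 + 2·10 + 6|_10 = 30000003326 ⇒ 30000003325
(8) 30000003325|_10 = 3·10^10 + 3·10^3 + 3·10^2 + 2·10 + 5 ↦ 3·11^11 + 3·11^3 + 3·11^2 + 2·11 + 5|_11 = 855935016216 ⇒ 855935016215

26748301350412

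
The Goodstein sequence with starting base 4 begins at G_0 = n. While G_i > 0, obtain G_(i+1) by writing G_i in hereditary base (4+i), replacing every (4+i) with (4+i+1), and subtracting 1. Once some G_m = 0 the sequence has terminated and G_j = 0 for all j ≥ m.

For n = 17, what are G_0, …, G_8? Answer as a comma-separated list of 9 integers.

G_0 = 17. HB_4(17) = 4^2 + 1. Bump = 26. G_1 = 25.
G_1 = 25. HB_5(25) = 5^2. Bump = 36. G_2 = 35.
G_2 = 35. HB_6(35) = 5·6 + 5. Bump = 40. G_3 = 39.
G_3 = 39. HB_7(39) = 5·7 + 4. Bump = 44. G_4 = 43.
G_4 = 43. HB_8(43) = 5·8 + 3. Bump = 48. G_5 = 47.
G_5 = 47. HB_9(47) = 5·9 + 2. Bump = 52. G_6 = 51.
G_6 = 51. HB_10(51) = 5·10 + 1. Bump = 56. G_7 = 55.
G_7 = 55. HB_11(55) = 5·11. Bump = 60. G_8 = 59.

17, 25, 35, 39, 43, 47, 51, 55, 59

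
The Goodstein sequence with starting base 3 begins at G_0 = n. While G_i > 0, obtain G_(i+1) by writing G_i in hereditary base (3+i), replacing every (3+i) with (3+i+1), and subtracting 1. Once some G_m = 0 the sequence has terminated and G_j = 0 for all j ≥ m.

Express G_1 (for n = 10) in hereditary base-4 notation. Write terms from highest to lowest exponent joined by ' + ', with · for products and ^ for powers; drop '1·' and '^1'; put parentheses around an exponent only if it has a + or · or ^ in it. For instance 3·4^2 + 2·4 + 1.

4^2

G_0=10  [base 3] 3^2 + 1  →[3↦4]→  4^2 + 1 = 17  −1 ⇒ G_1=16
G_1=16  [base 4] 4^2  →[4↦5]→  5^2 = 25  −1 ⇒ G_2=24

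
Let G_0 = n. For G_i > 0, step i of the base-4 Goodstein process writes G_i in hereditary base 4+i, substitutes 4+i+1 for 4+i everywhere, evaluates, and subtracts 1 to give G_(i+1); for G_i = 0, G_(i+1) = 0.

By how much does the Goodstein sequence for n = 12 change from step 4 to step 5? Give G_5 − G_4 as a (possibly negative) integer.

1

12 —HB4→ 3·4 —bump→ 3·5 = 15 —(−1)→ 14
14 —HB5→ 2·5 + 4 —bump→ 2·6 + 4 = 16 —(−1)→ 15
15 —HB6→ 2·6 + 3 —bump→ 2·7 + 3 = 17 —(−1)→ 16
16 —HB7→ 2·7 + 2 —bump→ 2·8 + 2 = 18 —(−1)→ 17
17 —HB8→ 2·8 + 1 —bump→ 2·9 + 1 = 19 —(−1)→ 18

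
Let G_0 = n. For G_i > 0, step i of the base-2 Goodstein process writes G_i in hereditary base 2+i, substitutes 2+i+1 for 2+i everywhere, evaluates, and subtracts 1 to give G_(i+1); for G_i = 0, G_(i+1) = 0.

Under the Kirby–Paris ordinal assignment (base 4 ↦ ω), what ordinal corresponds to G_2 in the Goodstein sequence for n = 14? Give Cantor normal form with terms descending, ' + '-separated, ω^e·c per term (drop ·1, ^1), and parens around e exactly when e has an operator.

ω^(ω + 1) + ω^ω + 1

step 0: 14 = 2^(2 + 1) + 2^2 + 2; sub 3 for 2: 3^(3 + 1) + 3^3 + 3; = 111; G_1 = 111−1 = 110
step 1: 110 = 3^(3 + 1) + 3^3 + 2; sub 4 for 3: 4^(4 + 1) + 4^4 + 2; = 1282; G_2 = 1282−1 = 1281
step 2: 1281 = 4^(4 + 1) + 4^4 + 1; sub 5 for 4: 5^(5 + 1) + 5^5 + 1; = 18751; G_3 = 18751−1 = 18750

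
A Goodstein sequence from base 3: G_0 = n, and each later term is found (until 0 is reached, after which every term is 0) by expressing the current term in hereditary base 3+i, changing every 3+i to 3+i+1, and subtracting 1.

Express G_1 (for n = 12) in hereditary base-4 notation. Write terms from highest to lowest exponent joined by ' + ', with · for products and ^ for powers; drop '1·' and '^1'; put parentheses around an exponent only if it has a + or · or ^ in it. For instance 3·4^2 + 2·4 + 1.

[0] 12 ≡ 3^2 + 3 (base 3). Lift 4: 20. −1: 19.
[1] 19 ≡ 4^2 + 3 (base 4). Lift 5: 28. −1: 27.

4^2 + 3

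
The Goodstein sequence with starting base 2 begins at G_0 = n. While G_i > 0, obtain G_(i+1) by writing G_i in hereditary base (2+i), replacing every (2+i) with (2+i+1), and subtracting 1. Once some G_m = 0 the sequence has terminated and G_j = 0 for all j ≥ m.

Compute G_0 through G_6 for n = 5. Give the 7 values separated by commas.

5, 27, 255, 467, 775, 1197, 1751

5 —HB2→ 2^2 + 1 —bump→ 3^3 + 1 = 28 —(−1)→ 27
27 —HB3→ 3^3 —bump→ 4^4 = 256 —(−1)→ 255
255 —HB4→ 3·4^3 + 3·4^2 + 3·4 + 3 —bump→ 3·5^3 + 3·5^2 + 3·5 + 3 = 468 —(−1)→ 467
467 —HB5→ 3·5^3 + 3·5^2 + 3·5 + 2 —bump→ 3·6^3 + 3·6^2 + 3·6 + 2 = 776 —(−1)→ 775
775 —HB6→ 3·6^3 + 3·6^2 + 3·6 + 1 —bump→ 3·7^3 + 3·7^2 + 3·7 + 1 = 1198 —(−1)→ 1197
1197 —HB7→ 3·7^3 + 3·7^2 + 3·7 —bump→ 3·8^3 + 3·8^2 + 3·8 = 1752 —(−1)→ 1751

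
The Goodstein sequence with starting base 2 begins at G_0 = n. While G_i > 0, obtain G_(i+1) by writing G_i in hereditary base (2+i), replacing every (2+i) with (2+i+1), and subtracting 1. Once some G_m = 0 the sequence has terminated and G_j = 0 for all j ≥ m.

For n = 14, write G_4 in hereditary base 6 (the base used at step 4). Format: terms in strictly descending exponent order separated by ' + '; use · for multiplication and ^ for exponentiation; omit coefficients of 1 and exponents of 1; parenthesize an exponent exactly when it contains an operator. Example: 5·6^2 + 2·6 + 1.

6^(6 + 1) + 5·6^5 + 5·6^4 + 5·6^3 + 5·6^2 + 5·6 + 5

14 —HB2→ 2^(2 + 1) + 2^2 + 2 —bump→ 3^(3 + 1) + 3^3 + 3 = 111 —(−1)→ 110
110 —HB3→ 3^(3 + 1) + 3^3 + 2 —bump→ 4^(4 + 1) + 4^4 + 2 = 1282 —(−1)→ 1281
1281 —HB4→ 4^(4 + 1) + 4^4 + 1 —bump→ 5^(5 + 1) + 5^5 + 1 = 18751 —(−1)→ 18750
18750 —HB5→ 5^(5 + 1) + 5^5 —bump→ 6^(6 + 1) + 6^6 = 326592 —(−1)→ 326591
326591 —HB6→ 6^(6 + 1) + 5·6^5 + 5·6^4 + 5·6^3 + 5·6^2 + 5·6 + 5 —bump→ 7^(7 + 1) + 5·7^5 + 5·7^4 + 5·7^3 + 5·7^2 + 5·7 + 5 = 5862841 —(−1)→ 5862840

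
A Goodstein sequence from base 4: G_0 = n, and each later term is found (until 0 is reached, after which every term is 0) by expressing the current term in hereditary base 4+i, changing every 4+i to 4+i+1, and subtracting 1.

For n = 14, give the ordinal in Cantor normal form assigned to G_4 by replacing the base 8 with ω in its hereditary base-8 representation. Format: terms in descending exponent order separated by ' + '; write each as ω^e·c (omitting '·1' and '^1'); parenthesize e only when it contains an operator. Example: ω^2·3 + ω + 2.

ω·2 + 5

G_0 = 14. HB_4(14) = 3·4 + 2. Bump = 17. G_1 = 16.
G_1 = 16. HB_5(16) = 3·5 + 1. Bump = 19. G_2 = 18.
G_2 = 18. HB_6(18) = 3·6. Bump = 21. G_3 = 20.
G_3 = 20. HB_7(20) = 2·7 + 6. Bump = 22. G_4 = 21.
G_4 = 21. HB_8(21) = 2·8 + 5. Bump = 23. G_5 = 22.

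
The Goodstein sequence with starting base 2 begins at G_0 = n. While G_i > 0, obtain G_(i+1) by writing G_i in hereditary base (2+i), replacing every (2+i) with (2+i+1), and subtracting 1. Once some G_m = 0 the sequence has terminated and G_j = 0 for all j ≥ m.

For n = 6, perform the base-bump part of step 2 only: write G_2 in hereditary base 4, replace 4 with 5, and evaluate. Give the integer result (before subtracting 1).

i=0: 6 = 2^2 + 2 (b=2); 2→3: 3^3 + 3 = 30; 30−1 = 29
i=1: 29 = 3^3 + 2 (b=3); 3→4: 4^4 + 2 = 258; 258−1 = 257
i=2: 257 = 4^4 + 1 (b=4); 4→5: 5^5 + 1 = 3126; 3126−1 = 3125

3126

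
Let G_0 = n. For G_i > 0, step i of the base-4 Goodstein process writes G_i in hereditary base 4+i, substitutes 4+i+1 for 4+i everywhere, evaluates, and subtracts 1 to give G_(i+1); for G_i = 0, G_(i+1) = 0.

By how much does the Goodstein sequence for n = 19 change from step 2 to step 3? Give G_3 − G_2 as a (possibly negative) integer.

(0) 19|_4 = 4^2 + 3 ↦ 5^2 + 3|_5 = 28 ⇒ 27
(1) 27|_5 = 5^2 + 2 ↦ 6^2 + 2|_6 = 38 ⇒ 37
(2) 37|_6 = 6^2 + 1 ↦ 7^2 + 1|_7 = 50 ⇒ 49

12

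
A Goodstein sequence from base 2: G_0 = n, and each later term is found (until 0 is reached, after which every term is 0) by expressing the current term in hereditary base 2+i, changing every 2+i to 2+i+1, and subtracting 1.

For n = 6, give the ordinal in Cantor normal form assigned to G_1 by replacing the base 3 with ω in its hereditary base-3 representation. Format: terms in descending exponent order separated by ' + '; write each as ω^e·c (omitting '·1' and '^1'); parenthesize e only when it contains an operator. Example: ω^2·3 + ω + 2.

ω^ω + 2

base 2: 6 = 2^2 + 2; at 3: 3^3 + 3 = 30; next = 29
base 3: 29 = 3^3 + 2; at 4: 4^4 + 2 = 258; next = 257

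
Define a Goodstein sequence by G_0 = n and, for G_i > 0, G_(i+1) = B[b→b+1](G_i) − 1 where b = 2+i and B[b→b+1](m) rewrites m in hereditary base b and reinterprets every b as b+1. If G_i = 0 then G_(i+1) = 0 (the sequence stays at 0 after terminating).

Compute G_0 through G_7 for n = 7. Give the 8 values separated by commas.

7, 30, 259, 3127, 46657, 823543, 16777215, 37665879

[0] 7 ≡ 2^2 + 2 + 1 (base 2). Lift 3: 31. −1: 30.
[1] 30 ≡ 3^3 + 3 (base 3). Lift 4: 260. −1: 259.
[2] 259 ≡ 4^4 + 3 (base 4). Lift 5: 3128. −1: 3127.
[3] 3127 ≡ 5^5 + 2 (base 5). Lift 6: 46658. −1: 46657.
[4] 46657 ≡ 6^6 + 1 (base 6). Lift 7: 823544. −1: 823543.
[5] 823543 ≡ 7^7 (base 7). Lift 8: 16777216. −1: 16777215.
[6] 16777215 ≡ 7·8^7 + 7·8^6 + 7·8^5 + 7·8^4 + 7·8^3 + 7·8^2 + 7·8 + 7 (base 8). Lift 9: 37665880. −1: 37665879.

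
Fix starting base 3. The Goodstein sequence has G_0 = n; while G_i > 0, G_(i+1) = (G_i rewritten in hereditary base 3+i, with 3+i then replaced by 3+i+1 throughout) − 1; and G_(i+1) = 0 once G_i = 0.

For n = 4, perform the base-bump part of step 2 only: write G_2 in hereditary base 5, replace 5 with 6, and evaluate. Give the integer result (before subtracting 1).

4

G_0=4  [base 3] 3 + 1  →[3↦4]→  4 + 1 = 5  −1 ⇒ G_1=4
G_1=4  [base 4] 4  →[4↦5]→  5 = 5  −1 ⇒ G_2=4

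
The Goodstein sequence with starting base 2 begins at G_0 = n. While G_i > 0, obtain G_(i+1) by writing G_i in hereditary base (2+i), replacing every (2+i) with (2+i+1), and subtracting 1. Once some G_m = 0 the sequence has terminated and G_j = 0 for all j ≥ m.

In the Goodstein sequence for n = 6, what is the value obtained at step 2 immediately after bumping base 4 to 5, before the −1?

3126

6 —HB2→ 2^2 + 2 —bump→ 3^3 + 3 = 30 —(−1)→ 29
29 —HB3→ 3^3 + 2 —bump→ 4^4 + 2 = 258 —(−1)→ 257
257 —HB4→ 4^4 + 1 —bump→ 5^5 + 1 = 3126 —(−1)→ 3125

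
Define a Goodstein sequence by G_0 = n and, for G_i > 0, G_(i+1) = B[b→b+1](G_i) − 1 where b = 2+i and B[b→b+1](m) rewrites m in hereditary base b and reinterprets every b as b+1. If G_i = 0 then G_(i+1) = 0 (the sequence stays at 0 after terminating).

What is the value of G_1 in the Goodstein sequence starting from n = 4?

G_0 = 4. HB_2(4) = 2^2. Bump = 27. G_1 = 26.
G_1 = 26. HB_3(26) = 2·3^2 + 2·3 + 2. Bump = 42. G_2 = 41.

26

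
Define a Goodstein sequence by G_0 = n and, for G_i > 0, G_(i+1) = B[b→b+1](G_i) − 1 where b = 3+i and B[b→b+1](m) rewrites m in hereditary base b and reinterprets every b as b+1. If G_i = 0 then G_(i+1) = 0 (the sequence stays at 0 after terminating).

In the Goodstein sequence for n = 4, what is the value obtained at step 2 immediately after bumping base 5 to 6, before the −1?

step 0: 4 = 3 + 1; sub 4 for 3: 4 + 1; = 5; G_1 = 5−1 = 4
step 1: 4 = 4; sub 5 for 4: 5; = 5; G_2 = 5−1 = 4
step 2: 4 = 4; sub 6 for 5: 4; = 4; G_3 = 4−1 = 3

4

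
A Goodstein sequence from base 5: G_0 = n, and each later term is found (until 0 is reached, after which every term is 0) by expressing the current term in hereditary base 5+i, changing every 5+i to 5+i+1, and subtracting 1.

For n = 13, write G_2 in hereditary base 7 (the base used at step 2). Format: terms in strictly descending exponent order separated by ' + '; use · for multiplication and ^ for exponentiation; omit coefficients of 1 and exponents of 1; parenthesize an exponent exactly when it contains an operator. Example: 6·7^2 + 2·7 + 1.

2·7 + 1

i=0: 13 = 2·5 + 3 (b=5); 5→6: 2·6 + 3 = 15; 15−1 = 14
i=1: 14 = 2·6 + 2 (b=6); 6→7: 2·7 + 2 = 16; 16−1 = 15
i=2: 15 = 2·7 + 1 (b=7); 7→8: 2·8 + 1 = 17; 17−1 = 16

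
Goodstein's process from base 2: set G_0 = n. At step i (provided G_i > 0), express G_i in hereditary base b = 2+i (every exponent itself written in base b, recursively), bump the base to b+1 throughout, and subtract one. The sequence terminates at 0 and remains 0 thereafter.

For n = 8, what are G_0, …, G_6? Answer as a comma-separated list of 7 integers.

8, 80, 553, 6310, 93395, 1647195, 33554571

(0) 8|_2 = 2^(2 + 1) ↦ 3^(3 + 1)|_3 = 81 ⇒ 80
(1) 80|_3 = 2·3^3 + 2·3^2 + 2·3 + 2 ↦ 2·4^4 + 2·4^2 + 2·4 + 2|_4 = 554 ⇒ 553
(2) 553|_4 = 2·4^4 + 2·4^2 + 2·4 + 1 ↦ 2·5^5 + 2·5^2 + 2·5 + 1|_5 = 6311 ⇒ 6310
(3) 6310|_5 = 2·5^5 + 2·5^2 + 2·5 ↦ 2·6^6 + 2·6^2 + 2·6|_6 = 93396 ⇒ 93395
(4) 93395|_6 = 2·6^6 + 2·6^2 + 6 + 5 ↦ 2·7^7 + 2·7^2 + 7 + 5|_7 = 1647196 ⇒ 1647195
(5) 1647195|_7 = 2·7^7 + 2·7^2 + 7 + 4 ↦ 2·8^8 + 2·8^2 + 8 + 4|_8 = 33554572 ⇒ 33554571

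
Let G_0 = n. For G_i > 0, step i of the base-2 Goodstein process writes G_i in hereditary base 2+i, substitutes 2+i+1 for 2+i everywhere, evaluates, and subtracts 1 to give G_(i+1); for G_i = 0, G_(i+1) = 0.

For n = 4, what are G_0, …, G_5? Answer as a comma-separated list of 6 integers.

4, 26, 41, 60, 83, 109

G_0 = 4. HB_2(4) = 2^2. Bump = 27. G_1 = 26.
G_1 = 26. HB_3(26) = 2·3^2 + 2·3 + 2. Bump = 42. G_2 = 41.
G_2 = 41. HB_4(41) = 2·4^2 + 2·4 + 1. Bump = 61. G_3 = 60.
G_3 = 60. HB_5(60) = 2·5^2 + 2·5. Bump = 84. G_4 = 83.
G_4 = 83. HB_6(83) = 2·6^2 + 6 + 5. Bump = 110. G_5 = 109.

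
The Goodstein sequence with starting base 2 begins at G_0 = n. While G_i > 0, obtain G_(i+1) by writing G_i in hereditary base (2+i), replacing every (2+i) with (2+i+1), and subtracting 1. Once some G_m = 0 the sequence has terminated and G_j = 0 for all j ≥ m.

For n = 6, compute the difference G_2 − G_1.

228

6 —HB2→ 2^2 + 2 —bump→ 3^3 + 3 = 30 —(−1)→ 29
29 —HB3→ 3^3 + 2 —bump→ 4^4 + 2 = 258 —(−1)→ 257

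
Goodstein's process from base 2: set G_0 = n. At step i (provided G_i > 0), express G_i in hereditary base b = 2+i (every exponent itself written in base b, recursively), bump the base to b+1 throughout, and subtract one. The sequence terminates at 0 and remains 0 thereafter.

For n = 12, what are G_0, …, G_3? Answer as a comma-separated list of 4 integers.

base 2: 12 = 2^(2 + 1) + 2^2; at 3: 3^(3 + 1) + 3^3 = 108; next = 107
base 3: 107 = 3^(3 + 1) + 2·3^2 + 2·3 + 2; at 4: 4^(4 + 1) + 2·4^2 + 2·4 + 2 = 1066; next = 1065
base 4: 1065 = 4^(4 + 1) + 2·4^2 + 2·4 + 1; at 5: 5^(5 + 1) + 2·5^2 + 2·5 + 1 = 15686; next = 15685

12, 107, 1065, 15685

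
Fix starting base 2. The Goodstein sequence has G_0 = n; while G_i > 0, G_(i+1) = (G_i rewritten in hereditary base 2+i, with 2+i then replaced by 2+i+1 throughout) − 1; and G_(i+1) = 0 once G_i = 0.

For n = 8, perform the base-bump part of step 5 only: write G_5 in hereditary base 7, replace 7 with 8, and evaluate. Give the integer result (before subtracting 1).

i=0: 8 = 2^(2 + 1) (b=2); 2→3: 3^(3 + 1) = 81; 81−1 = 80
i=1: 80 = 2·3^3 + 2·3^2 + 2·3 + 2 (b=3); 3→4: 2·4^4 + 2·4^2 + 2·4 + 2 = 554; 554−1 = 553
i=2: 553 = 2·4^4 + 2·4^2 + 2·4 + 1 (b=4); 4→5: 2·5^5 + 2·5^2 + 2·5 + 1 = 6311; 6311−1 = 6310
i=3: 6310 = 2·5^5 + 2·5^2 + 2·5 (b=5); 5→6: 2·6^6 + 2·6^2 + 2·6 = 93396; 93396−1 = 93395
i=4: 93395 = 2·6^6 + 2·6^2 + 6 + 5 (b=6); 6→7: 2·7^7 + 2·7^2 + 7 + 5 = 1647196; 1647196−1 = 1647195
i=5: 1647195 = 2·7^7 + 2·7^2 + 7 + 4 (b=7); 7→8: 2·8^8 + 2·8^2 + 8 + 4 = 33554572; 33554572−1 = 33554571

33554572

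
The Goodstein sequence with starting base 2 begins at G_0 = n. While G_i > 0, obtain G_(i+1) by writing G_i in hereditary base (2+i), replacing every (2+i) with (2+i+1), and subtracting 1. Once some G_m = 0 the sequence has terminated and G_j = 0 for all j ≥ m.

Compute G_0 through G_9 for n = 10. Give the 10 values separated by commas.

10, 83, 1025, 15625, 279935, 4215754, 84073323, 1937434592, 50000555551, 1426559238830

G_0 = 10. HB_2(10) = 2^(2 + 1) + 2. Bump = 84. G_1 = 83.
G_1 = 83. HB_3(83) = 3^(3 + 1) + 2. Bump = 1026. G_2 = 1025.
G_2 = 1025. HB_4(1025) = 4^(4 + 1) + 1. Bump = 15626. G_3 = 15625.
G_3 = 15625. HB_5(15625) = 5^(5 + 1). Bump = 279936. G_4 = 279935.
G_4 = 279935. HB_6(279935) = 5·6^6 + 5·6^5 + 5·6^4 + 5·6^3 + 5·6^2 + 5·6 + 5. Bump = 4215755. G_5 = 4215754.
G_5 = 4215754. HB_7(4215754) = 5·7^7 + 5·7^5 + 5·7^4 + 5·7^3 + 5·7^2 + 5·7 + 4. Bump = 84073324. G_6 = 84073323.
G_6 = 84073323. HB_8(84073323) = 5·8^8 + 5·8^5 + 5·8^4 + 5·8^3 + 5·8^2 + 5·8 + 3. Bump = 1937434593. G_7 = 1937434592.
G_7 = 1937434592. HB_9(1937434592) = 5·9^9 + 5·9^5 + 5·9^4 + 5·9^3 + 5·9^2 + 5·9 + 2. Bump = 50000555552. G_8 = 50000555551.
G_8 = 50000555551. HB_10(50000555551) = 5·10^10 + 5·10^5 + 5·10^4 + 5·10^3 + 5·10^2 + 5·10 + 1. Bump = 1426559238831. G_9 = 1426559238830.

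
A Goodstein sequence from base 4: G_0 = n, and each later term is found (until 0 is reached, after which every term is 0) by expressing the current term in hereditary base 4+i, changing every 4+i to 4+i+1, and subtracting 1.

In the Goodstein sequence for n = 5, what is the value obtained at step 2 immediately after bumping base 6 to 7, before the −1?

base 4: 5 = 4 + 1; at 5: 5 + 1 = 6; next = 5
base 5: 5 = 5; at 6: 6 = 6; next = 5
base 6: 5 = 5; at 7: 5 = 5; next = 4

5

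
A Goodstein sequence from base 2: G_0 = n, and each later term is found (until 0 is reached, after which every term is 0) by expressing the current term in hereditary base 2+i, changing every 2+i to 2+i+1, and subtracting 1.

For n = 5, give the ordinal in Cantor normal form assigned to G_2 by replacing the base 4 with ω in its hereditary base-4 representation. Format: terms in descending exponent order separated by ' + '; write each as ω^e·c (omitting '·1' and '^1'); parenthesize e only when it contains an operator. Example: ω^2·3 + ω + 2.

i=0: 5 = 2^2 + 1 (b=2); 2→3: 3^3 + 1 = 28; 28−1 = 27
i=1: 27 = 3^3 (b=3); 3→4: 4^4 = 256; 256−1 = 255
i=2: 255 = 3·4^3 + 3·4^2 + 3·4 + 3 (b=4); 4→5: 3·5^3 + 3·5^2 + 3·5 + 3 = 468; 468−1 = 467

ω^3·3 + ω^2·3 + ω·3 + 3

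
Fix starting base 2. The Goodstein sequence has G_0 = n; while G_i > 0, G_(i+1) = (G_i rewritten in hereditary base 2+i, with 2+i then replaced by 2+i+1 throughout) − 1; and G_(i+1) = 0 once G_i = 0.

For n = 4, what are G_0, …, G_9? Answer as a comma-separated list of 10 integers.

4, 26, 41, 60, 83, 109, 139, 173, 211, 253

(0) 4|_2 = 2^2 ↦ 3^3|_3 = 27 ⇒ 26
(1) 26|_3 = 2·3^2 + 2·3 + 2 ↦ 2·4^2 + 2·4 + 2|_4 = 42 ⇒ 41
(2) 41|_4 = 2·4^2 + 2·4 + 1 ↦ 2·5^2 + 2·5 + 1|_5 = 61 ⇒ 60
(3) 60|_5 = 2·5^2 + 2·5 ↦ 2·6^2 + 2·6|_6 = 84 ⇒ 83
(4) 83|_6 = 2·6^2 + 6 + 5 ↦ 2·7^2 + 7 + 5|_7 = 110 ⇒ 109
(5) 109|_7 = 2·7^2 + 7 + 4 ↦ 2·8^2 + 8 + 4|_8 = 140 ⇒ 139
(6) 139|_8 = 2·8^2 + 8 + 3 ↦ 2·9^2 + 9 + 3|_9 = 174 ⇒ 173
(7) 173|_9 = 2·9^2 + 9 + 2 ↦ 2·10^2 + 10 + 2|_10 = 212 ⇒ 211
(8) 211|_10 = 2·10^2 + 10 + 1 ↦ 2·11^2 + 11 + 1|_11 = 254 ⇒ 253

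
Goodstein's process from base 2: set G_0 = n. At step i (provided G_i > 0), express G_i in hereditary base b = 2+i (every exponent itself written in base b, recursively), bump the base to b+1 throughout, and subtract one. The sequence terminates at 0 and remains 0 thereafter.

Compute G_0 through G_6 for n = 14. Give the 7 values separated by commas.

i=0: 14 = 2^(2 + 1) + 2^2 + 2 (b=2); 2→3: 3^(3 + 1) + 3^3 + 3 = 111; 111−1 = 110
i=1: 110 = 3^(3 + 1) + 3^3 + 2 (b=3); 3→4: 4^(4 + 1) + 4^4 + 2 = 1282; 1282−1 = 1281
i=2: 1281 = 4^(4 + 1) + 4^4 + 1 (b=4); 4→5: 5^(5 + 1) + 5^5 + 1 = 18751; 18751−1 = 18750
i=3: 18750 = 5^(5 + 1) + 5^5 (b=5); 5→6: 6^(6 + 1) + 6^6 = 326592; 326592−1 = 326591
i=4: 326591 = 6^(6 + 1) + 5·6^5 + 5·6^4 + 5·6^3 + 5·6^2 + 5·6 + 5 (b=6); 6→7: 7^(7 + 1) + 5·7^5 + 5·7^4 + 5·7^3 + 5·7^2 + 5·7 + 5 = 5862841; 5862841−1 = 5862840
i=5: 5862840 = 7^(7 + 1) + 5·7^5 + 5·7^4 + 5·7^3 + 5·7^2 + 5·7 + 4 (b=7); 7→8: 8^(8 + 1) + 5·8^5 + 5·8^4 + 5·8^3 + 5·8^2 + 5·8 + 4 = 134404972; 134404972−1 = 134404971

14, 110, 1281, 18750, 326591, 5862840, 134404971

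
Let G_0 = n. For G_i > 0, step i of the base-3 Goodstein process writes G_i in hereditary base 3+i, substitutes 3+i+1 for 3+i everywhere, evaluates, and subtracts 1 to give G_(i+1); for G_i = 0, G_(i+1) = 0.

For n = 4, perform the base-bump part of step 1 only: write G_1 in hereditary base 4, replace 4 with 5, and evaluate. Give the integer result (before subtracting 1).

5

[0] 4 ≡ 3 + 1 (base 3). Lift 4: 5. −1: 4.
[1] 4 ≡ 4 (base 4). Lift 5: 5. −1: 4.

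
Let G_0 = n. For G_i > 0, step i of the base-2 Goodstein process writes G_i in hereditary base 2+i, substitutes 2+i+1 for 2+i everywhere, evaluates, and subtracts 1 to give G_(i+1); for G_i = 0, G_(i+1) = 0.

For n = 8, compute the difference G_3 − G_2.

5757

i=0: 8 = 2^(2 + 1) (b=2); 2→3: 3^(3 + 1) = 81; 81−1 = 80
i=1: 80 = 2·3^3 + 2·3^2 + 2·3 + 2 (b=3); 3→4: 2·4^4 + 2·4^2 + 2·4 + 2 = 554; 554−1 = 553
i=2: 553 = 2·4^4 + 2·4^2 + 2·4 + 1 (b=4); 4→5: 2·5^5 + 2·5^2 + 2·5 + 1 = 6311; 6311−1 = 6310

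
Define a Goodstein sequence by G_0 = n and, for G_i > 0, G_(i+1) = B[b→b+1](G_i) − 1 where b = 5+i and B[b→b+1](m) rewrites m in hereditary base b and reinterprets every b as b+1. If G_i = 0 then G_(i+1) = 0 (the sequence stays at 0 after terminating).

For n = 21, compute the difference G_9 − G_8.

G_0 = 21. HB_5(21) = 4·5 + 1. Bump = 25. G_1 = 24.
G_1 = 24. HB_6(24) = 4·6. Bump = 28. G_2 = 27.
G_2 = 27. HB_7(27) = 3·7 + 6. Bump = 30. G_3 = 29.
G_3 = 29. HB_8(29) = 3·8 + 5. Bump = 32. G_4 = 31.
G_4 = 31. HB_9(31) = 3·9 + 4. Bump = 34. G_5 = 33.
G_5 = 33. HB_10(33) = 3·10 + 3. Bump = 36. G_6 = 35.
G_6 = 35. HB_11(35) = 3·11 + 2. Bump = 38. G_7 = 37.
G_7 = 37. HB_12(37) = 3·12 + 1. Bump = 40. G_8 = 39.
G_8 = 39. HB_13(39) = 3·13. Bump = 42. G_9 = 41.

2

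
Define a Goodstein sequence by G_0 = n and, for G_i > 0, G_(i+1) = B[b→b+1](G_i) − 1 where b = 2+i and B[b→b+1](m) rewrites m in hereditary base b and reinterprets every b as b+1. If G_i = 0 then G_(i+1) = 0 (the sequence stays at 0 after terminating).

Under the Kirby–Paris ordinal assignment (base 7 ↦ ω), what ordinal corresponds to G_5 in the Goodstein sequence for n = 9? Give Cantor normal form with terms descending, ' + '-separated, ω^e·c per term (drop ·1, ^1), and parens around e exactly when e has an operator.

ω^ω·3 + ω^3·3 + ω^2·3 + ω·3

G_0 = 9. HB_2(9) = 2^(2 + 1) + 1. Bump = 82. G_1 = 81.
G_1 = 81. HB_3(81) = 3^(3 + 1). Bump = 1024. G_2 = 1023.
G_2 = 1023. HB_4(1023) = 3·4^4 + 3·4^3 + 3·4^2 + 3·4 + 3. Bump = 9843. G_3 = 9842.
G_3 = 9842. HB_5(9842) = 3·5^5 + 3·5^3 + 3·5^2 + 3·5 + 2. Bump = 140744. G_4 = 140743.
G_4 = 140743. HB_6(140743) = 3·6^6 + 3·6^3 + 3·6^2 + 3·6 + 1. Bump = 2471827. G_5 = 2471826.
G_5 = 2471826. HB_7(2471826) = 3·7^7 + 3·7^3 + 3·7^2 + 3·7. Bump = 50333400. G_6 = 50333399.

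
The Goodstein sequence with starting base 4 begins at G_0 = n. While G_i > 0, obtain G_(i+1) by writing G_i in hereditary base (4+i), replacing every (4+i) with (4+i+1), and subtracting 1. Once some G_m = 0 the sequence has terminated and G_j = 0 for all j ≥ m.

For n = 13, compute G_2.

17

base 4: 13 = 3·4 + 1; at 5: 3·5 + 1 = 16; next = 15
base 5: 15 = 3·5; at 6: 3·6 = 18; next = 17
base 6: 17 = 2·6 + 5; at 7: 2·7 + 5 = 19; next = 18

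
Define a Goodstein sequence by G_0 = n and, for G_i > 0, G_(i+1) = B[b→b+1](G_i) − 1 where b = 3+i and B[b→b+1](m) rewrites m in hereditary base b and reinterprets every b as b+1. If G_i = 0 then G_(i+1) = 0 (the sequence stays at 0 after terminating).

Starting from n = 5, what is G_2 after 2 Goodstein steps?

5

[0] 5 ≡ 3 + 2 (base 3). Lift 4: 6. −1: 5.
[1] 5 ≡ 4 + 1 (base 4). Lift 5: 6. −1: 5.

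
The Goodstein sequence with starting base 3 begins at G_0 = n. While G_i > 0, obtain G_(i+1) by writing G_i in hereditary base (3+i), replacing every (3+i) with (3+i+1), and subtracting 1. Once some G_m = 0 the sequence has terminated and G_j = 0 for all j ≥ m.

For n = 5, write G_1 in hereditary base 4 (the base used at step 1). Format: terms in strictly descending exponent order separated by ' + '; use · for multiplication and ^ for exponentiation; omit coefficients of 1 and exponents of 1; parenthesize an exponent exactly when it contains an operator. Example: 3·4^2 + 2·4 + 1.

4 + 1

G_0 = 5. HB_3(5) = 3 + 2. Bump = 6. G_1 = 5.
G_1 = 5. HB_4(5) = 4 + 1. Bump = 6. G_2 = 5.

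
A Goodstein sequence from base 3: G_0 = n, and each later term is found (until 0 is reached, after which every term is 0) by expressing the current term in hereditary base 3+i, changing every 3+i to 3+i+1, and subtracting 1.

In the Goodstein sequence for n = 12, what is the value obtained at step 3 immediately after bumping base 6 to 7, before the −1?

50

i=0: 12 = 3^2 + 3 (b=3); 3→4: 4^2 + 4 = 20; 20−1 = 19
i=1: 19 = 4^2 + 3 (b=4); 4→5: 5^2 + 3 = 28; 28−1 = 27
i=2: 27 = 5^2 + 2 (b=5); 5→6: 6^2 + 2 = 38; 38−1 = 37
i=3: 37 = 6^2 + 1 (b=6); 6→7: 7^2 + 1 = 50; 50−1 = 49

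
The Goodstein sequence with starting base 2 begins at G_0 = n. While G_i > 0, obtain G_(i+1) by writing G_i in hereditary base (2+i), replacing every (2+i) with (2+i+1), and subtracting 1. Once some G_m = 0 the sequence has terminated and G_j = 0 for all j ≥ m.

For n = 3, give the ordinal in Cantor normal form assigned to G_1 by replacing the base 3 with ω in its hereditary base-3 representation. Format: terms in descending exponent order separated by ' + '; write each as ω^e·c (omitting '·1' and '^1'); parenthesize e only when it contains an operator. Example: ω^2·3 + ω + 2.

step 0: 3 = 2 + 1; sub 3 for 2: 3 + 1; = 4; G_1 = 4−1 = 3
step 1: 3 = 3; sub 4 for 3: 4; = 4; G_2 = 4−1 = 3

ω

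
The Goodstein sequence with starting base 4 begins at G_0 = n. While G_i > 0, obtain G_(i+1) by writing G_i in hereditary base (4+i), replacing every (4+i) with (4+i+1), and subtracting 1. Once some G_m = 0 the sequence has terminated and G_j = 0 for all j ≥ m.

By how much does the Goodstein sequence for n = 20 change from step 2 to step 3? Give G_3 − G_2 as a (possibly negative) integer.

20 —HB4→ 4^2 + 4 —bump→ 5^2 + 5 = 30 —(−1)→ 29
29 —HB5→ 5^2 + 4 —bump→ 6^2 + 4 = 40 —(−1)→ 39
39 —HB6→ 6^2 + 3 —bump→ 7^2 + 3 = 52 —(−1)→ 51

12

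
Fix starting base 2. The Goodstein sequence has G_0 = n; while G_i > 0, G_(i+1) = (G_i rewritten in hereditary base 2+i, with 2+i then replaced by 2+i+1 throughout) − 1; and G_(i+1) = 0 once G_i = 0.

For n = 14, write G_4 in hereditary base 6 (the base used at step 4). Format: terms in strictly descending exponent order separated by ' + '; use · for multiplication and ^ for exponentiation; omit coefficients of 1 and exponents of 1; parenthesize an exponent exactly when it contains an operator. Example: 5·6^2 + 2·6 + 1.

6^(6 + 1) + 5·6^5 + 5·6^4 + 5·6^3 + 5·6^2 + 5·6 + 5

(0) 14|_2 = 2^(2 + 1) + 2^2 + 2 ↦ 3^(3 + 1) + 3^3 + 3|_3 = 111 ⇒ 110
(1) 110|_3 = 3^(3 + 1) + 3^3 + 2 ↦ 4^(4 + 1) + 4^4 + 2|_4 = 1282 ⇒ 1281
(2) 1281|_4 = 4^(4 + 1) + 4^4 + 1 ↦ 5^(5 + 1) + 5^5 + 1|_5 = 18751 ⇒ 18750
(3) 18750|_5 = 5^(5 + 1) + 5^5 ↦ 6^(6 + 1) + 6^6|_6 = 326592 ⇒ 326591
(4) 326591|_6 = 6^(6 + 1) + 5·6^5 + 5·6^4 + 5·6^3 + 5·6^2 + 5·6 + 5 ↦ 7^(7 + 1) + 5·7^5 + 5·7^4 + 5·7^3 + 5·7^2 + 5·7 + 5|_7 = 5862841 ⇒ 5862840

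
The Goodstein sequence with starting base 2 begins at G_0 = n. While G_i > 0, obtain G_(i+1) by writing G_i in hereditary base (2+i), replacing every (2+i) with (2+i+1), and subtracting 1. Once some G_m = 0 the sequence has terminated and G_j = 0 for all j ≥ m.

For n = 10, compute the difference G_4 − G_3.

10 —HB2→ 2^(2 + 1) + 2 —bump→ 3^(3 + 1) + 3 = 84 —(−1)→ 83
83 —HB3→ 3^(3 + 1) + 2 —bump→ 4^(4 + 1) + 2 = 1026 —(−1)→ 1025
1025 —HB4→ 4^(4 + 1) + 1 —bump→ 5^(5 + 1) + 1 = 15626 —(−1)→ 15625
15625 —HB5→ 5^(5 + 1) —bump→ 6^(6 + 1) = 279936 —(−1)→ 279935

264310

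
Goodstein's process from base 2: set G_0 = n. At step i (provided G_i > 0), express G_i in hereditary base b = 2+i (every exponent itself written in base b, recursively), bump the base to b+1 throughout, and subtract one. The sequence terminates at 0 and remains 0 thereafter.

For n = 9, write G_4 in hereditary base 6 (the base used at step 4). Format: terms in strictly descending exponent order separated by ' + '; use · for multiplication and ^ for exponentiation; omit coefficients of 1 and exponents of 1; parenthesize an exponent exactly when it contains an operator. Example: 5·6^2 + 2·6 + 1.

3·6^6 + 3·6^3 + 3·6^2 + 3·6 + 1

base 2: 9 = 2^(2 + 1) + 1; at 3: 3^(3 + 1) + 1 = 82; next = 81
base 3: 81 = 3^(3 + 1); at 4: 4^(4 + 1) = 1024; next = 1023
base 4: 1023 = 3·4^4 + 3·4^3 + 3·4^2 + 3·4 + 3; at 5: 3·5^5 + 3·5^3 + 3·5^2 + 3·5 + 3 = 9843; next = 9842
base 5: 9842 = 3·5^5 + 3·5^3 + 3·5^2 + 3·5 + 2; at 6: 3·6^6 + 3·6^3 + 3·6^2 + 3·6 + 2 = 140744; next = 140743
base 6: 140743 = 3·6^6 + 3·6^3 + 3·6^2 + 3·6 + 1; at 7: 3·7^7 + 3·7^3 + 3·7^2 + 3·7 + 1 = 2471827; next = 2471826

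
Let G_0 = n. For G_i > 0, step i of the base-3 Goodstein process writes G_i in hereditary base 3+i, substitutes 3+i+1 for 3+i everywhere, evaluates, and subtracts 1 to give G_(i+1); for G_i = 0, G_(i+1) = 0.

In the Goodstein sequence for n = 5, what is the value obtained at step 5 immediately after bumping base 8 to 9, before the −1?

base 3: 5 = 3 + 2; at 4: 4 + 2 = 6; next = 5
base 4: 5 = 4 + 1; at 5: 5 + 1 = 6; next = 5
base 5: 5 = 5; at 6: 6 = 6; next = 5
base 6: 5 = 5; at 7: 5 = 5; next = 4
base 7: 4 = 4; at 8: 4 = 4; next = 3
base 8: 3 = 3; at 9: 3 = 3; next = 2

3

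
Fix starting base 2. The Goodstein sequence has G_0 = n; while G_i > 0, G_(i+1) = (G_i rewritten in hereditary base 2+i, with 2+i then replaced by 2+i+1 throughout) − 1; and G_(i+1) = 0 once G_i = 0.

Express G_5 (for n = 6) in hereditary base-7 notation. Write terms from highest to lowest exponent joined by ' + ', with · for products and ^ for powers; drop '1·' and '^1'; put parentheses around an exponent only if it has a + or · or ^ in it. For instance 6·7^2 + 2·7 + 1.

5·7^5 + 5·7^4 + 5·7^3 + 5·7^2 + 5·7 + 4

G_0 = 6. HB_2(6) = 2^2 + 2. Bump = 30. G_1 = 29.
G_1 = 29. HB_3(29) = 3^3 + 2. Bump = 258. G_2 = 257.
G_2 = 257. HB_4(257) = 4^4 + 1. Bump = 3126. G_3 = 3125.
G_3 = 3125. HB_5(3125) = 5^5. Bump = 46656. G_4 = 46655.
G_4 = 46655. HB_6(46655) = 5·6^5 + 5·6^4 + 5·6^3 + 5·6^2 + 5·6 + 5. Bump = 98040. G_5 = 98039.
G_5 = 98039. HB_7(98039) = 5·7^5 + 5·7^4 + 5·7^3 + 5·7^2 + 5·7 + 4. Bump = 187244. G_6 = 187243.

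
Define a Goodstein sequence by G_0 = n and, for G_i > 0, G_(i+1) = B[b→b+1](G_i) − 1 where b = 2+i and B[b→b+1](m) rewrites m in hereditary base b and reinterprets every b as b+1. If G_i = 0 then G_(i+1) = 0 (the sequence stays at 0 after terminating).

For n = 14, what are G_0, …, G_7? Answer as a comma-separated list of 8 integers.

[0] 14 ≡ 2^(2 + 1) + 2^2 + 2 (base 2). Lift 3: 111. −1: 110.
[1] 110 ≡ 3^(3 + 1) + 3^3 + 2 (base 3). Lift 4: 1282. −1: 1281.
[2] 1281 ≡ 4^(4 + 1) + 4^4 + 1 (base 4). Lift 5: 18751. −1: 18750.
[3] 18750 ≡ 5^(5 + 1) + 5^5 (base 5). Lift 6: 326592. −1: 326591.
[4] 326591 ≡ 6^(6 + 1) + 5·6^5 + 5·6^4 + 5·6^3 + 5·6^2 + 5·6 + 5 (base 6). Lift 7: 5862841. −1: 5862840.
[5] 5862840 ≡ 7^(7 + 1) + 5·7^5 + 5·7^4 + 5·7^3 + 5·7^2 + 5·7 + 4 (base 7). Lift 8: 134404972. −1: 134404971.
[6] 134404971 ≡ 8^(8 + 1) + 5·8^5 + 5·8^4 + 5·8^3 + 5·8^2 + 5·8 + 3 (base 8). Lift 9: 3487116549. −1: 3487116548.

14, 110, 1281, 18750, 326591, 5862840, 134404971, 3487116548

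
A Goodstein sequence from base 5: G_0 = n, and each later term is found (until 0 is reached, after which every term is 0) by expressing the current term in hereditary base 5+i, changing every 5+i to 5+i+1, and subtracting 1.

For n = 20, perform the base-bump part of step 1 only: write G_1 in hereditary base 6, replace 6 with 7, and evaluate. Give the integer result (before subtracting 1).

26

G_0=20  [base 5] 4·5  →[5↦6]→  4·6 = 24  −1 ⇒ G_1=23
G_1=23  [base 6] 3·6 + 5  →[6↦7]→  3·7 + 5 = 26  −1 ⇒ G_2=25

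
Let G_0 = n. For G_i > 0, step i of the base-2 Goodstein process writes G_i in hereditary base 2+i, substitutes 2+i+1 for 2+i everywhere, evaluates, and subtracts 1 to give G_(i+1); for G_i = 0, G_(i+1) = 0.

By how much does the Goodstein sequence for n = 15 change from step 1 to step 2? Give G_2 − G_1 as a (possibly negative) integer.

1172

G_0=15  [base 2] 2^(2 + 1) + 2^2 + 2 + 1  →[2↦3]→  3^(3 + 1) + 3^3 + 3 + 1 = 112  −1 ⇒ G_1=111
G_1=111  [base 3] 3^(3 + 1) + 3^3 + 3  →[3↦4]→  4^(4 + 1) + 4^4 + 4 = 1284  −1 ⇒ G_2=1283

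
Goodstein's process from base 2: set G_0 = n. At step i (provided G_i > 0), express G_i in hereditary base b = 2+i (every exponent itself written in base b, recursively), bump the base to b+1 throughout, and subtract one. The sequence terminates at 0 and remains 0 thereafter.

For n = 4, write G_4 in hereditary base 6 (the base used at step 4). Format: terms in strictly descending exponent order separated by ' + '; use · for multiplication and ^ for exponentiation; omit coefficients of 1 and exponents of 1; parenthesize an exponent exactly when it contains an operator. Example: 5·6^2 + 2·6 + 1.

G_0 = 4. HB_2(4) = 2^2. Bump = 27. G_1 = 26.
G_1 = 26. HB_3(26) = 2·3^2 + 2·3 + 2. Bump = 42. G_2 = 41.
G_2 = 41. HB_4(41) = 2·4^2 + 2·4 + 1. Bump = 61. G_3 = 60.
G_3 = 60. HB_5(60) = 2·5^2 + 2·5. Bump = 84. G_4 = 83.

2·6^2 + 6 + 5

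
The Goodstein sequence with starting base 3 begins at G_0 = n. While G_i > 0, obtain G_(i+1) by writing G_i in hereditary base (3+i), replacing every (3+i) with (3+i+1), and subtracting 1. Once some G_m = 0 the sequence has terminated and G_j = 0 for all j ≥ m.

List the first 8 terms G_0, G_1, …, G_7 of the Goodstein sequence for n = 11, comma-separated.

step 0: 11 = 3^2 + 2; sub 4 for 3: 4^2 + 2; = 18; G_1 = 18−1 = 17
step 1: 17 = 4^2 + 1; sub 5 for 4: 5^2 + 1; = 26; G_2 = 26−1 = 25
step 2: 25 = 5^2; sub 6 for 5: 6^2; = 36; G_3 = 36−1 = 35
step 3: 35 = 5·6 + 5; sub 7 for 6: 5·7 + 5; = 40; G_4 = 40−1 = 39
step 4: 39 = 5·7 + 4; sub 8 for 7: 5·8 + 4; = 44; G_5 = 44−1 = 43
step 5: 43 = 5·8 + 3; sub 9 for 8: 5·9 + 3; = 48; G_6 = 48−1 = 47
step 6: 47 = 5·9 + 2; sub 10 for 9: 5·10 + 2; = 52; G_7 = 52−1 = 51

11, 17, 25, 35, 39, 43, 47, 51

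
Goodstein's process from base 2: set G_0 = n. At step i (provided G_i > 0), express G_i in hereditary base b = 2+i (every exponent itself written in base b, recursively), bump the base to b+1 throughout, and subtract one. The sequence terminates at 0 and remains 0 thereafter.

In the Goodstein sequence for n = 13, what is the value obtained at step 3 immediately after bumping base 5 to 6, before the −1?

G_0 = 13. HB_2(13) = 2^(2 + 1) + 2^2 + 1. Bump = 109. G_1 = 108.
G_1 = 108. HB_3(108) = 3^(3 + 1) + 3^3. Bump = 1280. G_2 = 1279.
G_2 = 1279. HB_4(1279) = 4^(4 + 1) + 3·4^3 + 3·4^2 + 3·4 + 3. Bump = 16093. G_3 = 16092.
G_3 = 16092. HB_5(16092) = 5^(5 + 1) + 3·5^3 + 3·5^2 + 3·5 + 2. Bump = 280712. G_4 = 280711.

280712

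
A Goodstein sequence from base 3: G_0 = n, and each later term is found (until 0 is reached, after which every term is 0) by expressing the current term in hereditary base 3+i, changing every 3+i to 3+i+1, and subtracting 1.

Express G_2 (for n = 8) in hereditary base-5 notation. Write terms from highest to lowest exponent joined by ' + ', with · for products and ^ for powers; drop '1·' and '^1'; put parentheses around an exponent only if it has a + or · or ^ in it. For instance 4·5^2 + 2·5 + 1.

G_0=8  [base 3] 2·3 + 2  →[3↦4]→  2·4 + 2 = 10  −1 ⇒ G_1=9
G_1=9  [base 4] 2·4 + 1  →[4↦5]→  2·5 + 1 = 11  −1 ⇒ G_2=10
G_2=10  [base 5] 2·5  →[5↦6]→  2·6 = 12  −1 ⇒ G_3=11

2·5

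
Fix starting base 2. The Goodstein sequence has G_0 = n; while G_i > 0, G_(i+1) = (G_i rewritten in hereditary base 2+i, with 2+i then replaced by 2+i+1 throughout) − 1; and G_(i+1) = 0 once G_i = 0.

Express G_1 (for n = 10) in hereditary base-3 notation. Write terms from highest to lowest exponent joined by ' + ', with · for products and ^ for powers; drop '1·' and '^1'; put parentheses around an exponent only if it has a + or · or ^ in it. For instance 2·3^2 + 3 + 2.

[0] 10 ≡ 2^(2 + 1) + 2 (base 2). Lift 3: 84. −1: 83.
[1] 83 ≡ 3^(3 + 1) + 2 (base 3). Lift 4: 1026. −1: 1025.

3^(3 + 1) + 2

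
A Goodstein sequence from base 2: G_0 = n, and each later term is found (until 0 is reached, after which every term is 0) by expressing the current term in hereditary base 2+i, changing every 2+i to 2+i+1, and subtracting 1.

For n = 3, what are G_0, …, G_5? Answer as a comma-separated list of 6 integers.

3, 3, 3, 2, 1, 0

G_0 = 3. HB_2(3) = 2 + 1. Bump = 4. G_1 = 3.
G_1 = 3. HB_3(3) = 3. Bump = 4. G_2 = 3.
G_2 = 3. HB_4(3) = 3. Bump = 3. G_3 = 2.
G_3 = 2. HB_5(2) = 2. Bump = 2. G_4 = 1.
G_4 = 1. HB_6(1) = 1. Bump = 1. G_5 = 0.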